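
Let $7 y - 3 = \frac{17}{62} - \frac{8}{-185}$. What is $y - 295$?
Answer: $- \frac{23647499}{80290} \approx -294.53$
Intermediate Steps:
$y = \frac{38051}{80290}$ ($y = \frac{3}{7} + \frac{\frac{17}{62} - \frac{8}{-185}}{7} = \frac{3}{7} + \frac{17 \cdot \frac{1}{62} - - \frac{8}{185}}{7} = \frac{3}{7} + \frac{\frac{17}{62} + \frac{8}{185}}{7} = \frac{3}{7} + \frac{1}{7} \cdot \frac{3641}{11470} = \frac{3}{7} + \frac{3641}{80290} = \frac{38051}{80290} \approx 0.47392$)
$y - 295 = \frac{38051}{80290} - 295 = - \frac{23647499}{80290}$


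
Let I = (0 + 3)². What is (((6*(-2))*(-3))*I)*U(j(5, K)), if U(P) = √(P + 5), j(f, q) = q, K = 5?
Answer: 324*√10 ≈ 1024.6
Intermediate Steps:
I = 9 (I = 3² = 9)
U(P) = √(5 + P)
(((6*(-2))*(-3))*I)*U(j(5, K)) = (((6*(-2))*(-3))*9)*√(5 + 5) = (-12*(-3)*9)*√10 = (36*9)*√10 = 324*√10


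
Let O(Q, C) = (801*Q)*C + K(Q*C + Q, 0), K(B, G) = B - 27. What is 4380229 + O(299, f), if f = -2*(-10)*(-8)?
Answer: -33987179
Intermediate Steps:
K(B, G) = -27 + B
f = -160 (f = 20*(-8) = -160)
O(Q, C) = -27 + Q + 802*C*Q (O(Q, C) = (801*Q)*C + (-27 + (Q*C + Q)) = 801*C*Q + (-27 + (C*Q + Q)) = 801*C*Q + (-27 + (Q + C*Q)) = 801*C*Q + (-27 + Q + C*Q) = -27 + Q + 802*C*Q)
4380229 + O(299, f) = 4380229 + (-27 + 299 + 802*(-160)*299) = 4380229 + (-27 + 299 - 38367680) = 4380229 - 38367408 = -33987179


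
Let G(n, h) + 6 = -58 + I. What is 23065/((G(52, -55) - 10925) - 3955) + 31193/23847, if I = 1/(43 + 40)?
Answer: -994615546/4225521471 ≈ -0.23538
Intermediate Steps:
I = 1/83 ≈ 0.012048
G(n, h) = -5311/83 (G(n, h) = -6 + (-58 + 1/83) = -6 - 4813/83 = -5311/83)
23065/((G(52, -55) - 10925) - 3955) + 31193/23847 = 23065/((-5311/83 - 10925) - 3955) + 31193/23847 = 23065/(-912086/83 - 3955) + 31193*(1/23847) = 23065/(-1240351/83) + 31193/23847 = 23065*(-83/1240351) + 31193/23847 = -273485/177193 + 31193/23847 = -994615546/4225521471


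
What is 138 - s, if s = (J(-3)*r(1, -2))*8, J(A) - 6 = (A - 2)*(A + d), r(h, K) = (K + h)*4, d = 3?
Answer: 330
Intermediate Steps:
r(h, K) = 4*K + 4*h
J(A) = 6 + (-2 + A)*(3 + A) (J(A) = 6 + (A - 2)*(A + 3) = 6 + (-2 + A)*(3 + A))
s = -192 (s = ((-3*(1 - 3))*(4*(-2) + 4*1))*8 = ((-3*(-2))*(-8 + 4))*8 = (6*(-4))*8 = -24*8 = -192)
138 - s = 138 - 1*(-192) = 138 + 192 = 330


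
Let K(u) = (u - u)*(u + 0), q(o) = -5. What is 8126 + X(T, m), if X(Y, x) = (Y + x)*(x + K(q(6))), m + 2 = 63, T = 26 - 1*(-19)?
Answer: 14592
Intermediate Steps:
K(u) = 0 (K(u) = 0*u = 0)
T = 45 (T = 26 + 19 = 45)
m = 61 (m = -2 + 63 = 61)
X(Y, x) = x*(Y + x) (X(Y, x) = (Y + x)*(x + 0) = (Y + x)*x = x*(Y + x))
8126 + X(T, m) = 8126 + 61*(45 + 61) = 8126 + 61*106 = 8126 + 6466 = 14592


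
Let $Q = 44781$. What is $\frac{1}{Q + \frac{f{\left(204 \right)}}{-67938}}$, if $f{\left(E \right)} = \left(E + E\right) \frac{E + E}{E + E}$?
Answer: $\frac{11323}{507055195} \approx 2.2331 \cdot 10^{-5}$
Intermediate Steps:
$f{\left(E \right)} = 2 E$ ($f{\left(E \right)} = 2 E \frac{2 E}{2 E} = 2 E 2 E \frac{1}{2 E} = 2 E 1 = 2 E$)
$\frac{1}{Q + \frac{f{\left(204 \right)}}{-67938}} = \frac{1}{44781 + \frac{2 \cdot 204}{-67938}} = \frac{1}{44781 + 408 \left(- \frac{1}{67938}\right)} = \frac{1}{44781 - \frac{68}{11323}} = \frac{1}{\frac{507055195}{11323}} = \frac{11323}{507055195}$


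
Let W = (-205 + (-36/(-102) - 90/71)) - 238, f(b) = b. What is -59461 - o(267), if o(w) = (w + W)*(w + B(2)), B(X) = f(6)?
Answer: -13474099/1207 ≈ -11163.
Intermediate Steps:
B(X) = 6
W = -535805/1207 (W = (-205 + (-36*(-1/102) - 90*1/71)) - 238 = (-205 + (6/17 - 90/71)) - 238 = (-205 - 1104/1207) - 238 = -248539/1207 - 238 = -535805/1207 ≈ -443.91)
o(w) = (6 + w)*(-535805/1207 + w) (o(w) = (w - 535805/1207)*(w + 6) = (-535805/1207 + w)*(6 + w) = (6 + w)*(-535805/1207 + w))
-59461 - o(267) = -59461 - (-3214830/1207 + 267² - 528563/1207*267) = -59461 - (-3214830/1207 + 71289 - 141126321/1207) = -59461 - 1*(-58295328/1207) = -59461 + 58295328/1207 = -13474099/1207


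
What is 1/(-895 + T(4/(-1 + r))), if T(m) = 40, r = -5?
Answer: -1/855 ≈ -0.0011696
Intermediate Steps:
1/(-895 + T(4/(-1 + r))) = 1/(-895 + 40) = 1/(-855) = -1/855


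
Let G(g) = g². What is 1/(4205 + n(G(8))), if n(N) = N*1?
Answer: 1/4269 ≈ 0.00023425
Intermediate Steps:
n(N) = N
1/(4205 + n(G(8))) = 1/(4205 + 8²) = 1/(4205 + 64) = 1/4269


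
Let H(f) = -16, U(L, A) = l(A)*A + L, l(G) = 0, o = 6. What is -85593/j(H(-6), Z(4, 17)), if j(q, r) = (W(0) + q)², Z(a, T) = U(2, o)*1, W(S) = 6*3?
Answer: -85593/4 ≈ -21398.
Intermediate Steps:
W(S) = 18
U(L, A) = L (U(L, A) = 0*A + L = 0 + L = L)
Z(a, T) = 2 (Z(a, T) = 2*1 = 2)
j(q, r) = (18 + q)²
-85593/j(H(-6), Z(4, 17)) = -85593/(18 - 16)² = -85593/(2²) = -85593/4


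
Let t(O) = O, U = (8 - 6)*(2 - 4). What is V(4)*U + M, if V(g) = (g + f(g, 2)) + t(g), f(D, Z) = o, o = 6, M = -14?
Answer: -70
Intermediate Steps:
f(D, Z) = 6
U = -4 (U = 2*(-2) = -4)
V(g) = 6 + 2*g (V(g) = (g + 6) + g = (6 + g) + g = 6 + 2*g)
V(4)*U + M = (6 + 2*4)*(-4) - 14 = (6 + 8)*(-4) - 14 = 14*(-4) - 14 = -56 - 14 = -70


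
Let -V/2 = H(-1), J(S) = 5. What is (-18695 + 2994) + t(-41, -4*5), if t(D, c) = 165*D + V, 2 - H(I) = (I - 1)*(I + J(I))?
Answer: -22486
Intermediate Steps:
H(I) = 2 - (-1 + I)*(5 + I) (H(I) = 2 - (I - 1)*(I + 5) = 2 - (-1 + I)*(5 + I))
V = -20 (V = -2*(7 - 1*(-1)² - 4*(-1)) = -2*(7 - 1*1 + 4) = -2*(7 - 1 + 4) = -2*10 = -20)
t(D, c) = -20 + 165*D (t(D, c) = 165*D - 20 = -20 + 165*D)
(-18695 + 2994) + t(-41, -4*5) = (-18695 + 2994) + (-20 + 165*(-41)) = -15701 + (-20 - 6765) = -15701 - 6785 = -22486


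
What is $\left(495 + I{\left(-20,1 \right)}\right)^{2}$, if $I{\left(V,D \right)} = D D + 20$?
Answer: $266256$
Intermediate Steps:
$I{\left(V,D \right)} = 20 + D^{2}$ ($I{\left(V,D \right)} = D^{2} + 20 = 20 + D^{2}$)
$\left(495 + I{\left(-20,1 \right)}\right)^{2} = \left(495 + \left(20 + 1^{2}\right)\right)^{2} = \left(495 + \left(20 + 1\right)\right)^{2} = \left(495 + 21\right)^{2} = 516^{2} = 266256$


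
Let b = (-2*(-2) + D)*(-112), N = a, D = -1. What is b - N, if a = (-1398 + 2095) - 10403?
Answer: 9370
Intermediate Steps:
a = -9706 (a = 697 - 10403 = -9706)
N = -9706
b = -336 (b = (-2*(-2) - 1)*(-112) = (4 - 1)*(-112) = 3*(-112) = -336)
b - N = -336 - 1*(-9706) = -336 + 9706 = 9370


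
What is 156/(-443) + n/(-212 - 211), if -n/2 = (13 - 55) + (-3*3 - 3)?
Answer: -12648/20821 ≈ -0.60746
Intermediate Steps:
n = 108 (n = -2*((13 - 55) + (-3*3 - 3)) = -2*(-42 + (-9 - 3)) = -2*(-42 - 12) = -2*(-54) = 108)
156/(-443) + n/(-212 - 211) = 156/(-443) + 108/(-212 - 211) = 156*(-1/443) + 108/(-423) = -156/443 + 108*(-1/423) = -156/443 - 12/47 = -12648/20821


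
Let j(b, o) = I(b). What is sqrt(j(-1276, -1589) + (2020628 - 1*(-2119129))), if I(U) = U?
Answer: sqrt(4138481) ≈ 2034.3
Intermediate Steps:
j(b, o) = b
sqrt(j(-1276, -1589) + (2020628 - 1*(-2119129))) = sqrt(-1276 + (2020628 - 1*(-2119129))) = sqrt(-1276 + (2020628 + 2119129)) = sqrt(-1276 + 4139757) = sqrt(4138481)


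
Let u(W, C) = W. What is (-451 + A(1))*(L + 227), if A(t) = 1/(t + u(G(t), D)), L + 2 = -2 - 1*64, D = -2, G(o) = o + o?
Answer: -71656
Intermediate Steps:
G(o) = 2*o
L = -68 (L = -2 + (-2 - 1*64) = -2 + (-2 - 64) = -2 - 66 = -68)
A(t) = 1/(3*t) (A(t) = 1/(t + 2*t) = 1/(3*t))
(-451 + A(1))*(L + 227) = (-451 + (1/3)/1)*(-68 + 227) = (-451 + (1/3)*1)*159 = (-451 + 1/3)*159 = -1352/3*159 = -71656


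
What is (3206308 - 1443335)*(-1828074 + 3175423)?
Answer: 2375339908577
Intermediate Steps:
(3206308 - 1443335)*(-1828074 + 3175423) = 1762973*1347349 = 2375339908577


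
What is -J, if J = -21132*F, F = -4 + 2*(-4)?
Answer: -253584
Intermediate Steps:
F = -12 (F = -4 - 8 = -12)
J = 253584 (J = -21132*(-12) = 253584)
-J = -1*253584 = -253584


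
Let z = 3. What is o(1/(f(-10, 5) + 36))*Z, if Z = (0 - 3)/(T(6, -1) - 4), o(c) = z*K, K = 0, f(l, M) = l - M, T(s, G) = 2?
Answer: 0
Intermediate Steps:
o(c) = 0 (o(c) = 3*0 = 0)
Z = 3/2 (Z = (0 - 3)/(2 - 4) = -3/(-2) = -3*(-½) = 3/2 ≈ 1.5000)
o(1/(f(-10, 5) + 36))*Z = 0*(3/2) = 0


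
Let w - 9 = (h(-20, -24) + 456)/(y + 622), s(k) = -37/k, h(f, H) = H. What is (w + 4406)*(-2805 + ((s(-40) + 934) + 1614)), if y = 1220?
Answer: -13884150911/12280 ≈ -1.1306e+6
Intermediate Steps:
w = 2835/307 (w = 9 + (-24 + 456)/(1220 + 622) = 9 + 432/1842 = 9 + 432*(1/1842) = 9 + 72/307 = 2835/307 ≈ 9.2345)
(w + 4406)*(-2805 + ((s(-40) + 934) + 1614)) = (2835/307 + 4406)*(-2805 + ((-37/(-40) + 934) + 1614)) = 1355477*(-2805 + ((-37*(-1/40) + 934) + 1614))/307 = 1355477*(-2805 + ((37/40 + 934) + 1614))/307 = 1355477*(-2805 + (37397/40 + 1614))/307 = 1355477*(-2805 + 101957/40)/307 = (1355477/307)*(-10243/40) = -13884150911/12280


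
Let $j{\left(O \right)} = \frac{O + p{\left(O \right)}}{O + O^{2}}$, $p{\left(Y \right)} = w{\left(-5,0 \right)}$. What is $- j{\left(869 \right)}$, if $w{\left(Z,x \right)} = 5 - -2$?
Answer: $- \frac{146}{126005} \approx -0.0011587$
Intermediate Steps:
$w{\left(Z,x \right)} = 7$ ($w{\left(Z,x \right)} = 5 + 2 = 7$)
$p{\left(Y \right)} = 7$
$j{\left(O \right)} = \frac{7 + O}{O + O^{2}}$ ($j{\left(O \right)} = \frac{O + 7}{O + O^{2}} = \frac{7 + O}{O + O^{2}}$)
$- j{\left(869 \right)} = - \frac{7 + 869}{869 \left(1 + 869\right)} = - \frac{876}{869 \cdot 870} = \left(-1\right) \frac{146}{126005} = - \frac{146}{126005}$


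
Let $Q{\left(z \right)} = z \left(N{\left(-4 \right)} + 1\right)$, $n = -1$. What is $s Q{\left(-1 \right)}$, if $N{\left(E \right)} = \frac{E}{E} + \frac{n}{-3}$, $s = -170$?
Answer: $\frac{1190}{3} \approx 396.67$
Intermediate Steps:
$N{\left(E \right)} = \frac{4}{3}$ ($N{\left(E \right)} = \frac{E}{E} - \frac{1}{-3} = 1 - - \frac{1}{3} = 1 + \frac{1}{3} = \frac{4}{3}$)
$Q{\left(z \right)} = \frac{7 z}{3}$ ($Q{\left(z \right)} = z \left(\frac{4}{3} + 1\right) = z \frac{7}{3} = \frac{7 z}{3}$)
$s Q{\left(-1 \right)} = - 170 \cdot \frac{7}{3} \left(-1\right) = \left(-170\right) \left(- \frac{7}{3}\right) = \frac{1190}{3}$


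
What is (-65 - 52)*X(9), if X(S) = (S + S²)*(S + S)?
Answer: -189540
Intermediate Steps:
X(S) = 2*S*(S + S²) (X(S) = (S + S²)*(2*S) = 2*S*(S + S²))
(-65 - 52)*X(9) = (-65 - 52)*(2*9²*(1 + 9)) = -234*81*10 = -117*1620 = -189540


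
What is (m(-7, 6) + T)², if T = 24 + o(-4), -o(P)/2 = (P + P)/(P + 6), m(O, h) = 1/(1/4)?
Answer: 1296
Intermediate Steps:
m(O, h) = 4 (m(O, h) = 1/(¼) = 4)
o(P) = -4*P/(6 + P) (o(P) = -2*(P + P)/(P + 6) = -2*2*P/(6 + P) = -4*P/(6 + P))
T = 32 (T = 24 - 4*(-4)/(6 - 4) = 24 - 4*(-4)/2 = 24 - 4*(-4)*½ = 24 + 8 = 32)
(m(-7, 6) + T)² = (4 + 32)² = 36² = 1296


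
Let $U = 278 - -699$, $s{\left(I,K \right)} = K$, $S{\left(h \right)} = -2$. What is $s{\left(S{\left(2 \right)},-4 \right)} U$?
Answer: $-3908$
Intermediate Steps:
$U = 977$ ($U = 278 + 699 = 977$)
$s{\left(S{\left(2 \right)},-4 \right)} U = \left(-4\right) 977 = -3908$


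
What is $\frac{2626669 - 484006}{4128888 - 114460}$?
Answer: $\frac{2142663}{4014428} \approx 0.53374$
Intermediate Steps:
$\frac{2626669 - 484006}{4128888 - 114460} = \frac{2142663}{4128888 - 114460} = \frac{2142663}{4014428}$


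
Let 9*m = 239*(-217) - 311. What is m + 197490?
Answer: 1725236/9 ≈ 1.9169e+5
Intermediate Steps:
m = -52174/9 (m = (239*(-217) - 311)/9 = (-51863 - 311)/9 = (1/9)*(-52174) = -52174/9 ≈ -5797.1)
m + 197490 = -52174/9 + 197490 = 1725236/9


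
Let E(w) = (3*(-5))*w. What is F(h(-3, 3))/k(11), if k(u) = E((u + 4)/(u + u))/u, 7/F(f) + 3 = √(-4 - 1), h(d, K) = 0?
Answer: 121/75 + 121*I*√5/225 ≈ 1.6133 + 1.2025*I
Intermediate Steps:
F(f) = 7/(-3 + I*√5) (F(f) = 7/(-3 + √(-4 - 1)) = 7/(-3 + √(-5)) = 7/(-3 + I*√5))
E(w) = -15*w
k(u) = -15*(4 + u)/(2*u²) (k(u) = (-15*(u + 4)/(u + u))/u = (-15*(4 + u)/(2*u))/u = -15*(4 + u)/(2*u²))
F(h(-3, 3))/k(11) = (-3/2 - I*√5/2)/(((15/2)*(-4 - 1*11)/11²)) = (-3/2 - I*√5/2)/(((15/2)*(1/121)*(-4 - 11))) = (-3/2 - I*√5/2)/(((15/2)*(1/121)*(-15))) = (-3/2 - I*√5/2)/(-225/242) = (-3/2 - I*√5/2)*(-242/225) = 121/75 + 121*I*√5/225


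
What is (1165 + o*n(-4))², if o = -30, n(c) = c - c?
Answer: 1357225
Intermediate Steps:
n(c) = 0
(1165 + o*n(-4))² = (1165 - 30*0)² = (1165 + 0)² = 1165² = 1357225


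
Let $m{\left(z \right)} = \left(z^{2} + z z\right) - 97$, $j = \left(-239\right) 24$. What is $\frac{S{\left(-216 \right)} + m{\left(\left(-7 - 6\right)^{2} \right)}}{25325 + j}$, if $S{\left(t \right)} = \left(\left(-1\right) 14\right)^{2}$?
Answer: $\frac{57221}{19589} \approx 2.9211$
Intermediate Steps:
$j = -5736$
$S{\left(t \right)} = 196$ ($S{\left(t \right)} = \left(-14\right)^{2} = 196$)
$m{\left(z \right)} = -97 + 2 z^{2}$ ($m{\left(z \right)} = \left(z^{2} + z^{2}\right) - 97 = 2 z^{2} - 97 = -97 + 2 z^{2}$)
$\frac{S{\left(-216 \right)} + m{\left(\left(-7 - 6\right)^{2} \right)}}{25325 + j} = \frac{196 - \left(97 - 2 \left(\left(-7 - 6\right)^{2}\right)^{2}\right)}{25325 - 5736} = \frac{196 - \left(97 - 2 \left(\left(-13\right)^{2}\right)^{2}\right)}{19589} = \left(196 - \left(97 - 2 \cdot 169^{2}\right)\right) \frac{1}{19589} = \left(196 + \left(-97 + 2 \cdot 28561\right)\right) \frac{1}{19589} = \left(196 + \left(-97 + 57122\right)\right) \frac{1}{19589} = \left(196 + 57025\right) \frac{1}{19589} = 57221 \cdot \frac{1}{19589} = \frac{57221}{19589}$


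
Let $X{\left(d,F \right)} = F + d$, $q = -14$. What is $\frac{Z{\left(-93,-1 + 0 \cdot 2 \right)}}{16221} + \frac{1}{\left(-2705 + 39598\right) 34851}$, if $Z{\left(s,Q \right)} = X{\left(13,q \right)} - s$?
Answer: $\frac{39429915659}{6952093197801} \approx 0.0056717$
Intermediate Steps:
$Z{\left(s,Q \right)} = -1 - s$ ($Z{\left(s,Q \right)} = \left(-14 + 13\right) - s = -1 - s$)
$\frac{Z{\left(-93,-1 + 0 \cdot 2 \right)}}{16221} + \frac{1}{\left(-2705 + 39598\right) 34851} = \frac{-1 - -93}{16221} + \frac{1}{\left(-2705 + 39598\right) 34851} = \left(-1 + 93\right) \frac{1}{16221} + \frac{1}{36893} \cdot \frac{1}{34851} = 92 \cdot \frac{1}{16221} + \frac{1}{36893} \cdot \frac{1}{34851} = \frac{92}{16221} + \frac{1}{1285757943} = \frac{39429915659}{6952093197801}$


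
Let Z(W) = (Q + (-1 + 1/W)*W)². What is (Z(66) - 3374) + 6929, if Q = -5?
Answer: 8455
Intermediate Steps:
Z(W) = (-5 + W*(-1 + 1/W))² (Z(W) = (-5 + (-1 + 1/W)*W)² = (-5 + W*(-1 + 1/W))²)
(Z(66) - 3374) + 6929 = ((4 + 66)² - 3374) + 6929 = (70² - 3374) + 6929 = (4900 - 3374) + 6929 = 1526 + 6929 = 8455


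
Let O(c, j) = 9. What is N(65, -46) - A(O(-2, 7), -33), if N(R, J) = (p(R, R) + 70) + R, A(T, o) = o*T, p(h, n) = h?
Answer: 497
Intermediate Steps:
A(T, o) = T*o
N(R, J) = 70 + 2*R (N(R, J) = (R + 70) + R = (70 + R) + R = 70 + 2*R)
N(65, -46) - A(O(-2, 7), -33) = (70 + 2*65) - 9*(-33) = (70 + 130) - 1*(-297) = 200 + 297 = 497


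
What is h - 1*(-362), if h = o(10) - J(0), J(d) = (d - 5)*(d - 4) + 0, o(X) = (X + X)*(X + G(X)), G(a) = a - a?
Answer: 542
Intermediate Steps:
G(a) = 0
o(X) = 2*X² (o(X) = (X + X)*(X + 0) = (2*X)*X = 2*X²)
J(d) = (-5 + d)*(-4 + d) (J(d) = (-5 + d)*(-4 + d) + 0 = (-5 + d)*(-4 + d))
h = 180 (h = 2*10² - (20 + 0² - 9*0) = 2*100 - (20 + 0 + 0) = 200 - 1*20 = 200 - 20 = 180)
h - 1*(-362) = 180 - 1*(-362) = 180 + 362 = 542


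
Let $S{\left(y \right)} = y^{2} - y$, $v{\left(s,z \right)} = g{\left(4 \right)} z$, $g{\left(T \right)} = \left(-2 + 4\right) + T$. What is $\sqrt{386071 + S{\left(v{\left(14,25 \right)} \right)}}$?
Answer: $\sqrt{408421} \approx 639.08$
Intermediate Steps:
$g{\left(T \right)} = 2 + T$
$v{\left(s,z \right)} = 6 z$ ($v{\left(s,z \right)} = \left(2 + 4\right) z = 6 z$)
$\sqrt{386071 + S{\left(v{\left(14,25 \right)} \right)}} = \sqrt{386071 + 6 \cdot 25 \left(-1 + 6 \cdot 25\right)} = \sqrt{386071 + 150 \left(-1 + 150\right)} = \sqrt{386071 + 150 \cdot 149} = \sqrt{386071 + 22350} = \sqrt{408421}$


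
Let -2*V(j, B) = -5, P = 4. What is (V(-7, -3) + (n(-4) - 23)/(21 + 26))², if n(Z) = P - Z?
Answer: 42025/8836 ≈ 4.7561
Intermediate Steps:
V(j, B) = 5/2 (V(j, B) = -½*(-5) = 5/2)
n(Z) = 4 - Z
(V(-7, -3) + (n(-4) - 23)/(21 + 26))² = (5/2 + ((4 - 1*(-4)) - 23)/(21 + 26))² = (5/2 + ((4 + 4) - 23)/47)² = (5/2 + (8 - 23)*(1/47))² = (5/2 - 15*1/47)² = (5/2 - 15/47)² = (205/94)² = 42025/8836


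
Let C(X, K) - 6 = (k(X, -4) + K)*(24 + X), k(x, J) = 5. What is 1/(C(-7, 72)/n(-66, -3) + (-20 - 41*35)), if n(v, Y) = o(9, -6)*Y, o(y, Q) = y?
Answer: -27/40600 ≈ -0.00066502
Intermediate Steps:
n(v, Y) = 9*Y
C(X, K) = 6 + (5 + K)*(24 + X)
1/(C(-7, 72)/n(-66, -3) + (-20 - 41*35)) = 1/((126 + 5*(-7) + 24*72 + 72*(-7))/((9*(-3))) + (-20 - 41*35)) = 1/((126 - 35 + 1728 - 504)/(-27) + (-20 - 1435)) = 1/(1315*(-1/27) - 1455) = 1/(-1315/27 - 1455) = 1/(-40600/27) = -27/40600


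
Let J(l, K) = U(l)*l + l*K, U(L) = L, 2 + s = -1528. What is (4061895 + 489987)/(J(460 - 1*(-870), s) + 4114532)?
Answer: 758647/641422 ≈ 1.1828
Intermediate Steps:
s = -1530 (s = -2 - 1528 = -1530)
J(l, K) = l² + K*l (J(l, K) = l*l + l*K = l² + K*l)
(4061895 + 489987)/(J(460 - 1*(-870), s) + 4114532) = (4061895 + 489987)/((460 - 1*(-870))*(-1530 + (460 - 1*(-870))) + 4114532) = 4551882/((460 + 870)*(-1530 + (460 + 870)) + 4114532) = 4551882/(1330*(-1530 + 1330) + 4114532) = 4551882/(1330*(-200) + 4114532) = 4551882/(-266000 + 4114532) = 4551882/3848532 = 4551882*(1/3848532) = 758647/641422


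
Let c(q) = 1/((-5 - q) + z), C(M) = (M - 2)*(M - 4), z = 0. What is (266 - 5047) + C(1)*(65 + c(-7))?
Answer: -9169/2 ≈ -4584.5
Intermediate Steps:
C(M) = (-4 + M)*(-2 + M) (C(M) = (-2 + M)*(-4 + M) = (-4 + M)*(-2 + M))
c(q) = 1/(-5 - q) (c(q) = 1/((-5 - q) + 0) = 1/(-5 - q))
(266 - 5047) + C(1)*(65 + c(-7)) = (266 - 5047) + (8 + 1**2 - 6*1)*(65 - 1/(5 - 7)) = -4781 + (8 + 1 - 6)*(65 - 1/(-2)) = -4781 + 3*(65 - 1*(-1/2)) = -4781 + 3*(65 + 1/2) = -4781 + 3*(131/2) = -4781 + 393/2 = -9169/2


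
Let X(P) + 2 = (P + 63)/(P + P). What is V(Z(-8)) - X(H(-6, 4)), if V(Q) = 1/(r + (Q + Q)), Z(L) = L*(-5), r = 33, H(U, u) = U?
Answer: 3055/452 ≈ 6.7589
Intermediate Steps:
X(P) = -2 + (63 + P)/(2*P) (X(P) = -2 + (P + 63)/(P + P) = -2 + (63 + P)/((2*P)) = -2 + (63 + P)*(1/(2*P)) = -2 + (63 + P)/(2*P))
Z(L) = -5*L
V(Q) = 1/(33 + 2*Q) (V(Q) = 1/(33 + (Q + Q)) = 1/(33 + 2*Q))
V(Z(-8)) - X(H(-6, 4)) = 1/(33 + 2*(-5*(-8))) - 3*(21 - 1*(-6))/(2*(-6)) = 1/(33 + 2*40) - 3*(-1)*(21 + 6)/(2*6) = 1/(33 + 80) - 3*(-1)*27/(2*6) = 1/113 - 1*(-27/4) = 1/113 + 27/4 = 3055/452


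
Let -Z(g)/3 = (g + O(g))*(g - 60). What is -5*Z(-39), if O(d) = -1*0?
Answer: 57915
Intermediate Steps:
O(d) = 0
Z(g) = -3*g*(-60 + g) (Z(g) = -3*(g + 0)*(g - 60) = -3*g*(-60 + g))
-5*Z(-39) = -15*(-39)*(60 - 1*(-39)) = -15*(-39)*(60 + 39) = -15*(-39)*99 = -5*(-11583) = 57915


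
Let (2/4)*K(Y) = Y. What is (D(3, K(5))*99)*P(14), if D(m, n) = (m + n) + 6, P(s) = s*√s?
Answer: 26334*√14 ≈ 98533.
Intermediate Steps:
K(Y) = 2*Y
P(s) = s^(3/2)
D(m, n) = 6 + m + n
(D(3, K(5))*99)*P(14) = ((6 + 3 + 2*5)*99)*14^(3/2) = ((6 + 3 + 10)*99)*(14*√14) = (19*99)*(14*√14) = 1881*(14*√14) = 26334*√14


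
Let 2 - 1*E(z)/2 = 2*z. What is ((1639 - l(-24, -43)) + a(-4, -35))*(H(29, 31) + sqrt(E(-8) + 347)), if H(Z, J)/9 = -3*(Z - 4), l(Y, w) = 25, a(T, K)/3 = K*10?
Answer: -380700 + 564*sqrt(383) ≈ -3.6966e+5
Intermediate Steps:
E(z) = 4 - 4*z
a(T, K) = 30*K (a(T, K) = 3*(K*10) = 3*(10*K) = 30*K)
H(Z, J) = 108 - 27*Z (H(Z, J) = 9*(-3*(Z - 4)) = 9*(-3*(-4 + Z)) = 9*(12 - 3*Z) = 108 - 27*Z)
((1639 - l(-24, -43)) + a(-4, -35))*(H(29, 31) + sqrt(E(-8) + 347)) = ((1639 - 1*25) + 30*(-35))*((108 - 27*29) + sqrt((4 - 4*(-8)) + 347)) = ((1639 - 25) - 1050)*((108 - 783) + sqrt((4 + 32) + 347)) = (1614 - 1050)*(-675 + sqrt(36 + 347)) = 564*(-675 + sqrt(383)) = -380700 + 564*sqrt(383)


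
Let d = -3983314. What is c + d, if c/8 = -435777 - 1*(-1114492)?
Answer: 1446406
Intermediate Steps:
c = 5429720 (c = 8*(-435777 - 1*(-1114492)) = 8*(-435777 + 1114492) = 8*678715 = 5429720)
c + d = 5429720 - 3983314 = 1446406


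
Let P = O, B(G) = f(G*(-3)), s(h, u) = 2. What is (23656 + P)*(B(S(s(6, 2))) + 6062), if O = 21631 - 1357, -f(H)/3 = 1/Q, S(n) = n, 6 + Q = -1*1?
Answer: 1864257410/7 ≈ 2.6632e+8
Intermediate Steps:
Q = -7 (Q = -6 - 1*1 = -6 - 1 = -7)
f(H) = 3/7 (f(H) = -3/(-7) = -3*(-⅐) = 3/7)
O = 20274
B(G) = 3/7
P = 20274
(23656 + P)*(B(S(s(6, 2))) + 6062) = (23656 + 20274)*(3/7 + 6062) = 43930*(42437/7) = 1864257410/7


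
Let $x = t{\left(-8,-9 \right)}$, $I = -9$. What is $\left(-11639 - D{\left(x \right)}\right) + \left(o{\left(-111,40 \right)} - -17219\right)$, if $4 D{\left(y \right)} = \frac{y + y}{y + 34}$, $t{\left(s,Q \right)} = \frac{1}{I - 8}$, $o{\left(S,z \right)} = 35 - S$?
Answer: $\frac{6607805}{1154} \approx 5726.0$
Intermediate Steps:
$t{\left(s,Q \right)} = - \frac{1}{17}$ ($t{\left(s,Q \right)} = \frac{1}{-9 - 8} = \frac{1}{-17} = - \frac{1}{17}$)
$x = - \frac{1}{17} \approx -0.058824$
$D{\left(y \right)} = \frac{y}{2 \left(34 + y\right)}$ ($D{\left(y \right)} = \frac{\left(y + y\right) \frac{1}{y + 34}}{4} = \frac{2 y \frac{1}{34 + y}}{4} = \frac{y}{2 \left(34 + y\right)}$)
$\left(-11639 - D{\left(x \right)}\right) + \left(o{\left(-111,40 \right)} - -17219\right) = \left(-11639 - \frac{1}{2} \left(- \frac{1}{17}\right) \frac{1}{34 - \frac{1}{17}}\right) + \left(\left(35 - -111\right) - -17219\right) = \left(-11639 - \frac{1}{2} \left(- \frac{1}{17}\right) \frac{1}{\frac{577}{17}}\right) + \left(\left(35 + 111\right) + 17219\right) = \left(-11639 - \frac{1}{2} \left(- \frac{1}{17}\right) \frac{17}{577}\right) + \left(146 + 17219\right) = \left(-11639 - - \frac{1}{1154}\right) + 17365 = \left(-11639 + \frac{1}{1154}\right) + 17365 = - \frac{13431405}{1154} + 17365 = \frac{6607805}{1154}$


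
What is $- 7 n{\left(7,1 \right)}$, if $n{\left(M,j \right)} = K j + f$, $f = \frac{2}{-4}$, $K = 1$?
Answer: $- \frac{7}{2} \approx -3.5$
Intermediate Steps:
$f = - \frac{1}{2}$ ($f = 2 \left(- \frac{1}{4}\right) = - \frac{1}{2} \approx -0.5$)
$n{\left(M,j \right)} = - \frac{1}{2} + j$ ($n{\left(M,j \right)} = 1 j - \frac{1}{2} = j - \frac{1}{2} = - \frac{1}{2} + j$)
$- 7 n{\left(7,1 \right)} = - 7 \left(- \frac{1}{2} + 1\right) = \left(-7\right) \frac{1}{2} = - \frac{7}{2}$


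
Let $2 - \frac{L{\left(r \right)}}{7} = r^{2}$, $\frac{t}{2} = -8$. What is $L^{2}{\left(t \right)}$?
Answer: $3161284$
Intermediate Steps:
$t = -16$ ($t = 2 \left(-8\right) = -16$)
$L{\left(r \right)} = 14 - 7 r^{2}$
$L^{2}{\left(t \right)} = \left(14 - 7 \left(-16\right)^{2}\right)^{2} = \left(14 - 1792\right)^{2} = \left(-1778\right)^{2} = 3161284$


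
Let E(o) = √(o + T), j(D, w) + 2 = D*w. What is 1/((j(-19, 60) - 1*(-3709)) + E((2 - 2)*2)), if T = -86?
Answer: 2567/6589575 - I*√86/6589575 ≈ 0.00038955 - 1.4073e-6*I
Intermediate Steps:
j(D, w) = -2 + D*w
E(o) = √(-86 + o) (E(o) = √(o - 86) = √(-86 + o))
1/((j(-19, 60) - 1*(-3709)) + E((2 - 2)*2)) = 1/(((-2 - 19*60) - 1*(-3709)) + √(-86 + (2 - 2)*2)) = 1/(((-2 - 1140) + 3709) + √(-86 + 0*2)) = 1/((-1142 + 3709) + √(-86 + 0)) = 1/(2567 + √(-86)) = 1/(2567 + I*√86)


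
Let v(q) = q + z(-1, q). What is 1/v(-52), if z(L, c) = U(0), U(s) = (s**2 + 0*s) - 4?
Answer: -1/56 ≈ -0.017857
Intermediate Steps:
U(s) = -4 + s**2 (U(s) = (s**2 + 0) - 4 = s**2 - 4 = -4 + s**2)
z(L, c) = -4 (z(L, c) = -4 + 0**2 = -4 + 0 = -4)
v(q) = -4 + q (v(q) = q - 4 = -4 + q)
1/v(-52) = 1/(-4 - 52) = 1/(-56) = -1/56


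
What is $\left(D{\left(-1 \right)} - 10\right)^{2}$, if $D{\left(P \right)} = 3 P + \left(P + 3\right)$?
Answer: $121$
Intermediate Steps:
$D{\left(P \right)} = 3 + 4 P$ ($D{\left(P \right)} = 3 P + \left(3 + P\right) = 3 + 4 P$)
$\left(D{\left(-1 \right)} - 10\right)^{2} = \left(\left(3 + 4 \left(-1\right)\right) - 10\right)^{2} = \left(\left(3 - 4\right) - 10\right)^{2} = \left(-1 - 10\right)^{2} = \left(-11\right)^{2} = 121$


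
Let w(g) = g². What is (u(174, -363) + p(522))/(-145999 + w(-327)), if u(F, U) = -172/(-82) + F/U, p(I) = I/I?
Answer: -12989/193826270 ≈ -6.7014e-5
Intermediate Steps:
p(I) = 1
u(F, U) = 86/41 + F/U (u(F, U) = -172*(-1/82) + F/U = 86/41 + F/U)
(u(174, -363) + p(522))/(-145999 + w(-327)) = ((86/41 + 174/(-363)) + 1)/(-145999 + (-327)²) = ((86/41 + 174*(-1/363)) + 1)/(-145999 + 106929) = ((86/41 - 58/121) + 1)/(-39070) = (8028/4961 + 1)*(-1/39070) = (12989/4961)*(-1/39070) = -12989/193826270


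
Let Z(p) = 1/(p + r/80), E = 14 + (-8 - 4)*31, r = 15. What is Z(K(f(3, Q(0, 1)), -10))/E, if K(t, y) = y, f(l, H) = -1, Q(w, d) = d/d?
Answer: 8/28103 ≈ 0.00028467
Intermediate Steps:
Q(w, d) = 1
E = -358 (E = 14 - 12*31 = 14 - 372 = -358)
Z(p) = 1/(3/16 + p) (Z(p) = 1/(p + 15/80) = 1/(p + 15*(1/80)) = 1/(p + 3/16) = 1/(3/16 + p))
Z(K(f(3, Q(0, 1)), -10))/E = (16/(3 + 16*(-10)))/(-358) = (16/(3 - 160))*(-1/358) = (16/(-157))*(-1/358) = (16*(-1/157))*(-1/358) = -16/157*(-1/358) = 8/28103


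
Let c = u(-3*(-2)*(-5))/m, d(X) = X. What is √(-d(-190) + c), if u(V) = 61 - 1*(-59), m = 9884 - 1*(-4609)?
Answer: √4434519830/4831 ≈ 13.784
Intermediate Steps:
m = 14493 (m = 9884 + 4609 = 14493)
u(V) = 120 (u(V) = 61 + 59 = 120)
c = 40/4831 (c = 120/14493 = 120*(1/14493) = 40/4831 ≈ 0.0082799)
√(-d(-190) + c) = √(-1*(-190) + 40/4831) = √(190 + 40/4831) = √(917930/4831) = √4434519830/4831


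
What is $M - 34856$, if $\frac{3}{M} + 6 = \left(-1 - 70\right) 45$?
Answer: $- \frac{37191353}{1067} \approx -34856.0$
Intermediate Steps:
$M = - \frac{1}{1067}$ ($M = \frac{3}{-6 + \left(-1 - 70\right) 45} = \frac{3}{-6 - 3195} = \frac{3}{-3201} = 3 \left(- \frac{1}{3201}\right) = - \frac{1}{1067} \approx -0.00093721$)
$M - 34856 = - \frac{1}{1067} - 34856 = - \frac{37191353}{1067}$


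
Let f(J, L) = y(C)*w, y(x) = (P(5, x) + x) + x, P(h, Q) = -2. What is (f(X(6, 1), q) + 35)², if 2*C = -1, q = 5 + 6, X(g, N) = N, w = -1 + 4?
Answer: 676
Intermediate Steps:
w = 3
q = 11
C = -½ (C = (½)*(-1) = -½ ≈ -0.50000)
y(x) = -2 + 2*x (y(x) = (-2 + x) + x = -2 + 2*x)
f(J, L) = -9 (f(J, L) = (-2 + 2*(-½))*3 = (-2 - 1)*3 = -3*3 = -9)
(f(X(6, 1), q) + 35)² = (-9 + 35)² = 26² = 676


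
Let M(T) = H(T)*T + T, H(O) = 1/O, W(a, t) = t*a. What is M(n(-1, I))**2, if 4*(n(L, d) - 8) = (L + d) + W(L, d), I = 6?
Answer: 1225/16 ≈ 76.563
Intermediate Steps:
W(a, t) = a*t
n(L, d) = 8 + L/4 + d/4 + L*d/4 (n(L, d) = 8 + ((L + d) + L*d)/4 = 8 + (L + d + L*d)/4 = 8 + (L/4 + d/4 + L*d/4) = 8 + L/4 + d/4 + L*d/4)
M(T) = 1 + T (M(T) = T/T + T = 1 + T)
M(n(-1, I))**2 = (1 + (8 + (1/4)*(-1) + (1/4)*6 + (1/4)*(-1)*6))**2 = (1 + (8 - 1/4 + 3/2 - 3/2))**2 = (1 + 31/4)**2 = (35/4)**2 = 1225/16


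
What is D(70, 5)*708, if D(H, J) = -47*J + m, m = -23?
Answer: -182664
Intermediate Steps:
D(H, J) = -23 - 47*J (D(H, J) = -47*J - 23 = -23 - 47*J)
D(70, 5)*708 = (-23 - 47*5)*708 = (-23 - 235)*708 = -258*708 = -182664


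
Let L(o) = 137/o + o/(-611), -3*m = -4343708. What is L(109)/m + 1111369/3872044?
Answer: 80376250950065995/280032619753756012 ≈ 0.28702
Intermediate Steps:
m = 4343708/3 (m = -1/3*(-4343708) = 4343708/3 ≈ 1.4479e+6)
L(o) = 137/o - o/611 (L(o) = 137/o + o*(-1/611) = 137/o - o/611)
L(109)/m + 1111369/3872044 = (137/109 - 1/611*109)/(4343708/3) + 1111369/3872044 = (137*(1/109) - 109/611)*(3/4343708) + 1111369*(1/3872044) = (137/109 - 109/611)*(3/4343708) + 1111369/3872044 = (71826/66599)*(3/4343708) + 1111369/3872044 = 107739/144643304546 + 1111369/3872044 = 80376250950065995/280032619753756012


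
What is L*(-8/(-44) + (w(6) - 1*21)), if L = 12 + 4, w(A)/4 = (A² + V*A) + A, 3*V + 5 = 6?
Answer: 27312/11 ≈ 2482.9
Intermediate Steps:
V = ⅓ (V = -5/3 + (⅓)*6 = -5/3 + 2 = ⅓ ≈ 0.33333)
w(A) = 4*A² + 16*A/3 (w(A) = 4*((A² + A/3) + A) = 4*(A² + 4*A/3) = 4*A² + 16*A/3)
L = 16
L*(-8/(-44) + (w(6) - 1*21)) = 16*(-8/(-44) + ((4/3)*6*(4 + 3*6) - 1*21)) = 16*(-8*(-1/44) + ((4/3)*6*(4 + 18) - 21)) = 16*(2/11 + ((4/3)*6*22 - 21)) = 16*(2/11 + (176 - 21)) = 16*(2/11 + 155) = 16*(1707/11) = 27312/11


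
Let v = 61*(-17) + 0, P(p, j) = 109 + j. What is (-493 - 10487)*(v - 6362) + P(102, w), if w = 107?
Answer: 81241236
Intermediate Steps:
v = -1037 (v = -1037 + 0 = -1037)
(-493 - 10487)*(v - 6362) + P(102, w) = (-493 - 10487)*(-1037 - 6362) + (109 + 107) = -10980*(-7399) + 216 = 81241020 + 216 = 81241236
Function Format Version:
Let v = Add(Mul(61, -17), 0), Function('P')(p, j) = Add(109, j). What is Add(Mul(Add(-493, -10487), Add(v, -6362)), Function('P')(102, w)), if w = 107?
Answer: 81241236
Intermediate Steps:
v = -1037 (v = Add(-1037, 0) = -1037)
Add(Mul(Add(-493, -10487), Add(v, -6362)), Function('P')(102, w)) = Add(Mul(Add(-493, -10487), Add(-1037, -6362)), Add(109, 107)) = Add(Mul(-10980, -7399), 216) = Add(81241020, 216) = 81241236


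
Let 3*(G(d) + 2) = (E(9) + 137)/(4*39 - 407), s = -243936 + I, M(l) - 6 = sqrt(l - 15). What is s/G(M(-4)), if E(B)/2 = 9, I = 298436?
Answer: -41038500/1661 ≈ -24707.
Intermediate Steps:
M(l) = 6 + sqrt(-15 + l) (M(l) = 6 + sqrt(l - 15) = 6 + sqrt(-15 + l))
E(B) = 18 (E(B) = 2*9 = 18)
s = 54500 (s = -243936 + 298436 = 54500)
G(d) = -1661/753 (G(d) = -2 + ((18 + 137)/(4*39 - 407))/3 = -2 + (155/(156 - 407))/3 = -2 + (155/(-251))/3 = -2 + (155*(-1/251))/3 = -2 + (1/3)*(-155/251) = -2 - 155/753 = -1661/753)
s/G(M(-4)) = 54500/(-1661/753) = 54500*(-753/1661) = -41038500/1661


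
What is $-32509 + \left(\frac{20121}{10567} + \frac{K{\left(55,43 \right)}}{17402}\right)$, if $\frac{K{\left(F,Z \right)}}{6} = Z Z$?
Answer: $- \frac{2988756480733}{91943467} \approx -32506.0$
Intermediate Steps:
$K{\left(F,Z \right)} = 6 Z^{2}$ ($K{\left(F,Z \right)} = 6 Z Z = 6 Z^{2}$)
$-32509 + \left(\frac{20121}{10567} + \frac{K{\left(55,43 \right)}}{17402}\right) = -32509 + \left(\frac{20121}{10567} + \frac{6 \cdot 43^{2}}{17402}\right) = -32509 + \left(20121 \cdot \frac{1}{10567} + 6 \cdot 1849 \cdot \frac{1}{17402}\right) = -32509 + \left(\frac{20121}{10567} + 11094 \cdot \frac{1}{17402}\right) = -32509 + \left(\frac{20121}{10567} + \frac{5547}{8701}\right) = -32509 + \frac{233687970}{91943467} = - \frac{2988756480733}{91943467}$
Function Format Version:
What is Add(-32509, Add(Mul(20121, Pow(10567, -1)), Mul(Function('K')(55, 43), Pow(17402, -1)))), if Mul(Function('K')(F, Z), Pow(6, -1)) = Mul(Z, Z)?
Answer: Rational(-2988756480733, 91943467) ≈ -32506.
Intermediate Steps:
Function('K')(F, Z) = Mul(6, Pow(Z, 2)) (Function('K')(F, Z) = Mul(6, Mul(Z, Z)) = Mul(6, Pow(Z, 2)))
Add(-32509, Add(Mul(20121, Pow(10567, -1)), Mul(Function('K')(55, 43), Pow(17402, -1)))) = Add(-32509, Add(Mul(20121, Pow(10567, -1)), Mul(Mul(6, Pow(43, 2)), Pow(17402, -1)))) = Add(-32509, Add(Mul(20121, Rational(1, 10567)), Mul(Mul(6, 1849), Rational(1, 17402)))) = Add(-32509, Add(Rational(20121, 10567), Mul(11094, Rational(1, 17402)))) = Add(-32509, Add(Rational(20121, 10567), Rational(5547, 8701))) = Add(-32509, Rational(233687970, 91943467)) = Rational(-2988756480733, 91943467)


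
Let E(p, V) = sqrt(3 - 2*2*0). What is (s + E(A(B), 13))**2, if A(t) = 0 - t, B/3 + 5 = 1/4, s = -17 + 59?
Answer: (42 + sqrt(3))**2 ≈ 1912.5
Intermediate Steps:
s = 42
B = -57/4 (B = -15 + 3/4 = -57/4 ≈ -14.250)
A(t) = -t
E(p, V) = sqrt(3) (E(p, V) = sqrt(3 - 4*0) = sqrt(3 + 0) = sqrt(3))
(s + E(A(B), 13))**2 = (42 + sqrt(3))**2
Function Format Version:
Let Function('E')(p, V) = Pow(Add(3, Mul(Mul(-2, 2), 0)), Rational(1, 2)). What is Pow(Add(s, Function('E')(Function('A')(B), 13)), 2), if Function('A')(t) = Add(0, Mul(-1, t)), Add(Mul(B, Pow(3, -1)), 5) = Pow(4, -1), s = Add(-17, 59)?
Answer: Pow(Add(42, Pow(3, Rational(1, 2))), 2) ≈ 1912.5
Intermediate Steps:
s = 42
B = Rational(-57, 4) (B = Add(-15, Mul(3, Pow(4, -1))) = Add(-15, Mul(3, Rational(1, 4))) = Add(-15, Rational(3, 4)) = Rational(-57, 4) ≈ -14.250)
Function('A')(t) = Mul(-1, t)
Function('E')(p, V) = Pow(3, Rational(1, 2)) (Function('E')(p, V) = Pow(Add(3, Mul(-4, 0)), Rational(1, 2)) = Pow(Add(3, 0), Rational(1, 2)) = Pow(3, Rational(1, 2)))
Pow(Add(s, Function('E')(Function('A')(B), 13)), 2) = Pow(Add(42, Pow(3, Rational(1, 2))), 2)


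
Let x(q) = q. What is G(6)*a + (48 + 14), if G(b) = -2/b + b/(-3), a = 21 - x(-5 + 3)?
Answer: 25/3 ≈ 8.3333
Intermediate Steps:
a = 23 (a = 21 - (-5 + 3) = 21 - 1*(-2) = 21 + 2 = 23)
G(b) = -2/b - b/3 (G(b) = -2/b + b*(-⅓) = -2/b - b/3)
G(6)*a + (48 + 14) = (-2/6 - ⅓*6)*23 + (48 + 14) = (-2*⅙ - 2)*23 + 62 = (-⅓ - 2)*23 + 62 = -7/3*23 + 62 = -161/3 + 62 = 25/3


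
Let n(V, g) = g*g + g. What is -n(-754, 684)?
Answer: -468540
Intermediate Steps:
n(V, g) = g + g² (n(V, g) = g² + g = g + g²)
-n(-754, 684) = -684*(1 + 684) = -684*685 = -1*468540 = -468540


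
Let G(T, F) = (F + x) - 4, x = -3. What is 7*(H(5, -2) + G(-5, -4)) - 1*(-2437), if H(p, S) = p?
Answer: 2395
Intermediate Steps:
G(T, F) = -7 + F (G(T, F) = (F - 3) - 4 = (-3 + F) - 4 = -7 + F)
7*(H(5, -2) + G(-5, -4)) - 1*(-2437) = 7*(5 + (-7 - 4)) - 1*(-2437) = 7*(5 - 11) + 2437 = 7*(-6) + 2437 = -42 + 2437 = 2395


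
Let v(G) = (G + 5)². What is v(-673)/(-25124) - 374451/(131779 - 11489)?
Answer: -15770997971/755541490 ≈ -20.874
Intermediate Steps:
v(G) = (5 + G)²
v(-673)/(-25124) - 374451/(131779 - 11489) = (5 - 673)²/(-25124) - 374451/(131779 - 11489) = (-668)²*(-1/25124) - 374451/120290 = 446224*(-1/25124) - 374451*1/120290 = -111556/6281 - 374451/120290 = -15770997971/755541490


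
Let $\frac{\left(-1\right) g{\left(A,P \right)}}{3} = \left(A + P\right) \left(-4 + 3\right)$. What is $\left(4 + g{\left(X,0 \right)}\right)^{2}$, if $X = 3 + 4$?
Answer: $625$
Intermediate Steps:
$X = 7$
$g{\left(A,P \right)} = 3 A + 3 P$ ($g{\left(A,P \right)} = - 3 \left(A + P\right) \left(-4 + 3\right) = - 3 \left(A + P\right) \left(-1\right) = - 3 \left(- A - P\right) = 3 A + 3 P$)
$\left(4 + g{\left(X,0 \right)}\right)^{2} = \left(4 + \left(3 \cdot 7 + 3 \cdot 0\right)\right)^{2} = \left(4 + \left(21 + 0\right)\right)^{2} = \left(4 + 21\right)^{2} = 25^{2} = 625$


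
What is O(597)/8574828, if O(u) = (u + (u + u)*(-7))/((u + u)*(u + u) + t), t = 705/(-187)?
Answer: -483769/761997022496652 ≈ -6.3487e-10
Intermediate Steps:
t = -705/187 (t = 705*(-1/187) = -705/187 ≈ -3.7701)
O(u) = -13*u/(-705/187 + 4*u²) (O(u) = (u + (u + u)*(-7))/((u + u)*(u + u) - 705/187) = (u + (2*u)*(-7))/((2*u)*(2*u) - 705/187) = (u - 14*u)/(4*u² - 705/187) = (-13*u)/(-705/187 + 4*u²) = -13*u/(-705/187 + 4*u²))
O(597)/8574828 = -2431*597/(-705 + 748*597²)/8574828 = -2431*597/(-705 + 748*356409)*(1/8574828) = -2431*597/(-705 + 266593932)*(1/8574828) = -2431*597/266593227*(1/8574828) = -2431*597*1/266593227*(1/8574828) = -483769/88864409*1/8574828 = -483769/761997022496652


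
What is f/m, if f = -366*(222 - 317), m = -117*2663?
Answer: -11590/103857 ≈ -0.11160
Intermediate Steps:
m = -311571
f = 34770 (f = -366*(-95) = 34770)
f/m = 34770/(-311571) = 34770*(-1/311571) = -11590/103857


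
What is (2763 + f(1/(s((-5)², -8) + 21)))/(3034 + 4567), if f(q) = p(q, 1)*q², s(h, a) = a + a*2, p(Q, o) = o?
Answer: 24868/68409 ≈ 0.36352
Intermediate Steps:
s(h, a) = 3*a (s(h, a) = a + 2*a = 3*a)
f(q) = q² (f(q) = 1*q² = q²)
(2763 + f(1/(s((-5)², -8) + 21)))/(3034 + 4567) = (2763 + (1/(3*(-8) + 21))²)/(3034 + 4567) = (2763 + (1/(-24 + 21))²)/7601 = (2763 + (1/(-3))²)*(1/7601) = (2763 + (-⅓)²)*(1/7601) = (2763 + ⅑)*(1/7601) = (24868/9)*(1/7601) = 24868/68409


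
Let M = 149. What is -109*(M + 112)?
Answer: -28449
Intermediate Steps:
-109*(M + 112) = -109*(149 + 112) = -109*261 = -28449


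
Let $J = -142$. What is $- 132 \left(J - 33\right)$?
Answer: $23100$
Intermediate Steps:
$- 132 \left(J - 33\right) = - 132 \left(-142 - 33\right) = \left(-132\right) \left(-175\right) = 23100$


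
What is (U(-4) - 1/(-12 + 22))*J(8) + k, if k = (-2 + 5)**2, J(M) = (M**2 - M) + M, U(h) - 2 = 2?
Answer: 1293/5 ≈ 258.60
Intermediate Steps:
U(h) = 4 (U(h) = 2 + 2 = 4)
J(M) = M**2
k = 9 (k = 3**2 = 9)
(U(-4) - 1/(-12 + 22))*J(8) + k = (4 - 1/(-12 + 22))*8**2 + 9 = (4 - 1/10)*64 + 9 = (39/10)*64 + 9 = 1248/5 + 9 = 1293/5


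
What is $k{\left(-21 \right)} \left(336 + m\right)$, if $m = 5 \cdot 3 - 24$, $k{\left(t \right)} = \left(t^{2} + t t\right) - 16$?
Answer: $283182$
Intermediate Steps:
$k{\left(t \right)} = -16 + 2 t^{2}$ ($k{\left(t \right)} = \left(t^{2} + t^{2}\right) - 16 = 2 t^{2} - 16 = -16 + 2 t^{2}$)
$m = -9$ ($m = 15 - 24 = -9$)
$k{\left(-21 \right)} \left(336 + m\right) = \left(-16 + 2 \left(-21\right)^{2}\right) \left(336 - 9\right) = \left(-16 + 2 \cdot 441\right) 327 = \left(-16 + 882\right) 327 = 866 \cdot 327 = 283182$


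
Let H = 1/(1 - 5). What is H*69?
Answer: -69/4 ≈ -17.250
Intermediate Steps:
H = -¼ (H = 1/(-4) = -¼ ≈ -0.25000)
H*69 = -¼*69 = -69/4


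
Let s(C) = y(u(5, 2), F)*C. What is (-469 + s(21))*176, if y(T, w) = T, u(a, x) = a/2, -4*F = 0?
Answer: -73304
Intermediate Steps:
F = 0 (F = -¼*0 = 0)
u(a, x) = a/2 (u(a, x) = a*(½) = a/2)
s(C) = 5*C/2 (s(C) = ((½)*5)*C = 5*C/2)
(-469 + s(21))*176 = (-469 + (5/2)*21)*176 = (-469 + 105/2)*176 = -833/2*176 = -73304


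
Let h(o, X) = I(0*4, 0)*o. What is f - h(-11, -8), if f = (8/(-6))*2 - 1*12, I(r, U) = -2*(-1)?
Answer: 22/3 ≈ 7.3333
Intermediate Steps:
I(r, U) = 2
h(o, X) = 2*o
f = -44/3 (f = (8*(-1/6))*2 - 12 = -4/3*2 - 12 = -8/3 - 12 = -44/3 ≈ -14.667)
f - h(-11, -8) = -44/3 - 2*(-11) = -44/3 - 1*(-22) = -44/3 + 22 = 22/3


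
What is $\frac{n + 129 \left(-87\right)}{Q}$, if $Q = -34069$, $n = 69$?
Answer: $\frac{11154}{34069} \approx 0.32739$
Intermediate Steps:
$\frac{n + 129 \left(-87\right)}{Q} = \frac{69 + 129 \left(-87\right)}{-34069} = \left(69 - 11223\right) \left(- \frac{1}{34069}\right) = \left(-11154\right) \left(- \frac{1}{34069}\right) = \frac{11154}{34069}$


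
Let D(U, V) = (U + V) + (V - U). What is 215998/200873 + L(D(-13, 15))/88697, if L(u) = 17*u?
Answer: 19260819836/17816832481 ≈ 1.0810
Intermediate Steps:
D(U, V) = 2*V
215998/200873 + L(D(-13, 15))/88697 = 215998/200873 + (17*(2*15))/88697 = 215998*(1/200873) + (17*30)*(1/88697) = 215998/200873 + 510*(1/88697) = 215998/200873 + 510/88697 = 19260819836/17816832481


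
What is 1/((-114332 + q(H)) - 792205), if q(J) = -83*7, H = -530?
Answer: -1/907118 ≈ -1.1024e-6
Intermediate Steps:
q(J) = -581
1/((-114332 + q(H)) - 792205) = 1/((-114332 - 581) - 792205) = 1/(-114913 - 792205) = 1/(-907118) = -1/907118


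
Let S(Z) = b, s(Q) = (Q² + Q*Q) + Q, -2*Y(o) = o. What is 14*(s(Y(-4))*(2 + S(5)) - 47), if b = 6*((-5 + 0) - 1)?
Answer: -5418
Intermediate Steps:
Y(o) = -o/2
s(Q) = Q + 2*Q² (s(Q) = (Q² + Q²) + Q = 2*Q² + Q = Q + 2*Q²)
b = -36 (b = 6*(-5 - 1) = 6*(-6) = -36)
S(Z) = -36
14*(s(Y(-4))*(2 + S(5)) - 47) = 14*(((-½*(-4))*(1 + 2*(-½*(-4))))*(2 - 36) - 47) = 14*((2*(1 + 2*2))*(-34) - 47) = 14*((2*(1 + 4))*(-34) - 47) = 14*((2*5)*(-34) - 47) = 14*(10*(-34) - 47) = 14*(-340 - 47) = 14*(-387) = -5418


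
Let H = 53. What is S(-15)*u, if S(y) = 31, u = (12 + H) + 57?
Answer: 3782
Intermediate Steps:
u = 122 (u = (12 + 53) + 57 = 65 + 57 = 122)
S(-15)*u = 31*122 = 3782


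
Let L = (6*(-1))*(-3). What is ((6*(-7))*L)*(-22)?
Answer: 16632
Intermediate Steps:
L = 18 (L = -6*(-3) = 18)
((6*(-7))*L)*(-22) = ((6*(-7))*18)*(-22) = -42*18*(-22) = -756*(-22) = 16632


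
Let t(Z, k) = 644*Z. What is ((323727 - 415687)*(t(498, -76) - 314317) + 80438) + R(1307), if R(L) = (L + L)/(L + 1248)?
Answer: -1502349609296/2555 ≈ -5.8800e+8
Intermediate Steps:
R(L) = 2*L/(1248 + L) (R(L) = (2*L)/(1248 + L) = 2*L/(1248 + L))
((323727 - 415687)*(t(498, -76) - 314317) + 80438) + R(1307) = ((323727 - 415687)*(644*498 - 314317) + 80438) + 2*1307/(1248 + 1307) = (-91960*(320712 - 314317) + 80438) + 2*1307/2555 = (-91960*6395 + 80438) + 2*1307*(1/2555) = (-588084200 + 80438) + 2614/2555 = -588003762 + 2614/2555 = -1502349609296/2555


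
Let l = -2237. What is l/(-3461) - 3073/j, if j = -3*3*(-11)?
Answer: -10414190/342639 ≈ -30.394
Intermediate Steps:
j = 99 (j = -9*(-11) = 99)
l/(-3461) - 3073/j = -2237/(-3461) - 3073/99 = -2237*(-1/3461) - 3073*1/99 = 2237/3461 - 3073/99 = -10414190/342639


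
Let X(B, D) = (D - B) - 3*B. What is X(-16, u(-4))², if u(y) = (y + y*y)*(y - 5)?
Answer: 1936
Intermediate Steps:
u(y) = (-5 + y)*(y + y²) (u(y) = (y + y²)*(-5 + y) = (-5 + y)*(y + y²))
X(B, D) = D - 4*B
X(-16, u(-4))² = (-4*(-5 + (-4)² - 4*(-4)) - 4*(-16))² = (-4*(-5 + 16 + 16) + 64)² = (-4*27 + 64)² = (-108 + 64)² = (-44)² = 1936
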